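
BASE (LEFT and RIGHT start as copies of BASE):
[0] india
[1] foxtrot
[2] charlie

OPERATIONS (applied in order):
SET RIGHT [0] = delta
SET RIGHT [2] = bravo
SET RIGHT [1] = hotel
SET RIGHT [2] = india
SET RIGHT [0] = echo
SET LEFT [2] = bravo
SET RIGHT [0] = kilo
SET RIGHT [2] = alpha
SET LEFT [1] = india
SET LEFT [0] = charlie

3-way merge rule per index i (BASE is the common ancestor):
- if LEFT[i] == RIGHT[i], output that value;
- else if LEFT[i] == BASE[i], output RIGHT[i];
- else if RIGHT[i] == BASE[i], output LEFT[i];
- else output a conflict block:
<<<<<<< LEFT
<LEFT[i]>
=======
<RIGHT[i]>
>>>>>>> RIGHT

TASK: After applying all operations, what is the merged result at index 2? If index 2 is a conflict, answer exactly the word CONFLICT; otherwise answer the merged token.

Answer: CONFLICT

Derivation:
Final LEFT:  [charlie, india, bravo]
Final RIGHT: [kilo, hotel, alpha]
i=0: BASE=india L=charlie R=kilo all differ -> CONFLICT
i=1: BASE=foxtrot L=india R=hotel all differ -> CONFLICT
i=2: BASE=charlie L=bravo R=alpha all differ -> CONFLICT
Index 2 -> CONFLICT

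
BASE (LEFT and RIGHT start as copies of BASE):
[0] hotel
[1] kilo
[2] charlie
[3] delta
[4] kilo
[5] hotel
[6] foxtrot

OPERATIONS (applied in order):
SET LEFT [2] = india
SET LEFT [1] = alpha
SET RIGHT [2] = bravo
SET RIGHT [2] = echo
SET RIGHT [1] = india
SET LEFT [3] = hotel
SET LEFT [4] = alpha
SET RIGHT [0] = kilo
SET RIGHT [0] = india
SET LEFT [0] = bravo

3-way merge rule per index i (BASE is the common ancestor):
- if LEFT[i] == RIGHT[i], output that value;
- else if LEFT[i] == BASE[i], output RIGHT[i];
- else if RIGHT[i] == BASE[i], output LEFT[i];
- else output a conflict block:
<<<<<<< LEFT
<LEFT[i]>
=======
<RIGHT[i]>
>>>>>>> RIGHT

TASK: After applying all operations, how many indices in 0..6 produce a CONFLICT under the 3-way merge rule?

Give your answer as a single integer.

Answer: 3

Derivation:
Final LEFT:  [bravo, alpha, india, hotel, alpha, hotel, foxtrot]
Final RIGHT: [india, india, echo, delta, kilo, hotel, foxtrot]
i=0: BASE=hotel L=bravo R=india all differ -> CONFLICT
i=1: BASE=kilo L=alpha R=india all differ -> CONFLICT
i=2: BASE=charlie L=india R=echo all differ -> CONFLICT
i=3: L=hotel, R=delta=BASE -> take LEFT -> hotel
i=4: L=alpha, R=kilo=BASE -> take LEFT -> alpha
i=5: L=hotel R=hotel -> agree -> hotel
i=6: L=foxtrot R=foxtrot -> agree -> foxtrot
Conflict count: 3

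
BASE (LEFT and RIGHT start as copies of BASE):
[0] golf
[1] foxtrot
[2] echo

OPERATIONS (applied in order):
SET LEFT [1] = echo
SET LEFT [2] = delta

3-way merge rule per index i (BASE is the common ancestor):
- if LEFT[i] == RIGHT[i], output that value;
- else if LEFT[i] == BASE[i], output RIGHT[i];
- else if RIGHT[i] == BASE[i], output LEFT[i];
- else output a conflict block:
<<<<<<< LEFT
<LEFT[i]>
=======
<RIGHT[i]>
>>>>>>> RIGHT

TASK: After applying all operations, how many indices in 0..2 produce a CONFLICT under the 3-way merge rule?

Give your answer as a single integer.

Answer: 0

Derivation:
Final LEFT:  [golf, echo, delta]
Final RIGHT: [golf, foxtrot, echo]
i=0: L=golf R=golf -> agree -> golf
i=1: L=echo, R=foxtrot=BASE -> take LEFT -> echo
i=2: L=delta, R=echo=BASE -> take LEFT -> delta
Conflict count: 0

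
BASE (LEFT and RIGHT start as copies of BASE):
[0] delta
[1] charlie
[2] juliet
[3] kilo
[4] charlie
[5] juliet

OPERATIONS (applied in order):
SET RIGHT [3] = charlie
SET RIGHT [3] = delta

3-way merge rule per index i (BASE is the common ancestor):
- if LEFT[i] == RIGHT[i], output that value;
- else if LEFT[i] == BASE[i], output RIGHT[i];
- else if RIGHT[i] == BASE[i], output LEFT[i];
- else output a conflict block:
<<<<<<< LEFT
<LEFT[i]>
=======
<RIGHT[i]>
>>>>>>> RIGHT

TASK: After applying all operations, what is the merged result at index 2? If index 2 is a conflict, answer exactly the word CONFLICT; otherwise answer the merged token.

Answer: juliet

Derivation:
Final LEFT:  [delta, charlie, juliet, kilo, charlie, juliet]
Final RIGHT: [delta, charlie, juliet, delta, charlie, juliet]
i=0: L=delta R=delta -> agree -> delta
i=1: L=charlie R=charlie -> agree -> charlie
i=2: L=juliet R=juliet -> agree -> juliet
i=3: L=kilo=BASE, R=delta -> take RIGHT -> delta
i=4: L=charlie R=charlie -> agree -> charlie
i=5: L=juliet R=juliet -> agree -> juliet
Index 2 -> juliet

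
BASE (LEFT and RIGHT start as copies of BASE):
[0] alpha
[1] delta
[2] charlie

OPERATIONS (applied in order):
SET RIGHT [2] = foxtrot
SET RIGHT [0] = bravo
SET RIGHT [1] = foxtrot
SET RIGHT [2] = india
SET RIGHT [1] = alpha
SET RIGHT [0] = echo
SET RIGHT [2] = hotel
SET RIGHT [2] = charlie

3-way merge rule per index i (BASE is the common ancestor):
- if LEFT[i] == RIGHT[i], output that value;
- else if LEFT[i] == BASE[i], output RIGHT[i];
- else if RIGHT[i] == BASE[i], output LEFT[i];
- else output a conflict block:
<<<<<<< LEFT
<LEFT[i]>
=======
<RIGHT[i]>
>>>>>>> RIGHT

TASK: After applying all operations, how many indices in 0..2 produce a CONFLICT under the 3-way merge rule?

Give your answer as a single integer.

Answer: 0

Derivation:
Final LEFT:  [alpha, delta, charlie]
Final RIGHT: [echo, alpha, charlie]
i=0: L=alpha=BASE, R=echo -> take RIGHT -> echo
i=1: L=delta=BASE, R=alpha -> take RIGHT -> alpha
i=2: L=charlie R=charlie -> agree -> charlie
Conflict count: 0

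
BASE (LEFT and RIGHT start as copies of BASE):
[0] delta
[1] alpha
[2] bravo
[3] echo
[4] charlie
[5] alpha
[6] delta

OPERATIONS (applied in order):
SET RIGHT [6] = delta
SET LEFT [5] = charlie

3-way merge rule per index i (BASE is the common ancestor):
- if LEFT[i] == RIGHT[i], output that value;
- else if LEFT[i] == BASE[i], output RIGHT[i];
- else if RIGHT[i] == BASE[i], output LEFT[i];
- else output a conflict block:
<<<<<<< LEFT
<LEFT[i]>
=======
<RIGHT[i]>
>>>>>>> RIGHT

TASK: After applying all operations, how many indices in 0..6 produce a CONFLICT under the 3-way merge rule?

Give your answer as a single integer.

Final LEFT:  [delta, alpha, bravo, echo, charlie, charlie, delta]
Final RIGHT: [delta, alpha, bravo, echo, charlie, alpha, delta]
i=0: L=delta R=delta -> agree -> delta
i=1: L=alpha R=alpha -> agree -> alpha
i=2: L=bravo R=bravo -> agree -> bravo
i=3: L=echo R=echo -> agree -> echo
i=4: L=charlie R=charlie -> agree -> charlie
i=5: L=charlie, R=alpha=BASE -> take LEFT -> charlie
i=6: L=delta R=delta -> agree -> delta
Conflict count: 0

Answer: 0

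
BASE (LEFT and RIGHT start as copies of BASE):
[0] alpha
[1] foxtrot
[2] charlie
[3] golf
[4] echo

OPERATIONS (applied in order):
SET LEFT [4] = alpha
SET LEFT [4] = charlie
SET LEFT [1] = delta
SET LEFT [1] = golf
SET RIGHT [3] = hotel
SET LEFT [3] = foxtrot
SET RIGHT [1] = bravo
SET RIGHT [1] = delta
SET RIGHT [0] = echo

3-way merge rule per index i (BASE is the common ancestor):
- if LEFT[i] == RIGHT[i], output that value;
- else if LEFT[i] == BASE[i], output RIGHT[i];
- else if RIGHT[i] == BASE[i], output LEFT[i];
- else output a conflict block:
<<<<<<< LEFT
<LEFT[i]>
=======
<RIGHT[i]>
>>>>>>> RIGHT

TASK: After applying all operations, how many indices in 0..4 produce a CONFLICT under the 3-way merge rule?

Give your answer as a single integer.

Final LEFT:  [alpha, golf, charlie, foxtrot, charlie]
Final RIGHT: [echo, delta, charlie, hotel, echo]
i=0: L=alpha=BASE, R=echo -> take RIGHT -> echo
i=1: BASE=foxtrot L=golf R=delta all differ -> CONFLICT
i=2: L=charlie R=charlie -> agree -> charlie
i=3: BASE=golf L=foxtrot R=hotel all differ -> CONFLICT
i=4: L=charlie, R=echo=BASE -> take LEFT -> charlie
Conflict count: 2

Answer: 2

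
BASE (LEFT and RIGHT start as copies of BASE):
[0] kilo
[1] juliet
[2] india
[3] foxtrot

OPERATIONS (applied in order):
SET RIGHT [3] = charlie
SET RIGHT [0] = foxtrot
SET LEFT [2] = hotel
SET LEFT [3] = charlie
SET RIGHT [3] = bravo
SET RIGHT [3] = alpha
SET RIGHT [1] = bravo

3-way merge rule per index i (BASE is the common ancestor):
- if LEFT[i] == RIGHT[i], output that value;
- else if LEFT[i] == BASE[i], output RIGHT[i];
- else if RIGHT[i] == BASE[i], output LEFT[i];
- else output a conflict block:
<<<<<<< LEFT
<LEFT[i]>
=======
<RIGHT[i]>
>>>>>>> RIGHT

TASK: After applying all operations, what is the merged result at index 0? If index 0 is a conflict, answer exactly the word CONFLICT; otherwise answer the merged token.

Answer: foxtrot

Derivation:
Final LEFT:  [kilo, juliet, hotel, charlie]
Final RIGHT: [foxtrot, bravo, india, alpha]
i=0: L=kilo=BASE, R=foxtrot -> take RIGHT -> foxtrot
i=1: L=juliet=BASE, R=bravo -> take RIGHT -> bravo
i=2: L=hotel, R=india=BASE -> take LEFT -> hotel
i=3: BASE=foxtrot L=charlie R=alpha all differ -> CONFLICT
Index 0 -> foxtrot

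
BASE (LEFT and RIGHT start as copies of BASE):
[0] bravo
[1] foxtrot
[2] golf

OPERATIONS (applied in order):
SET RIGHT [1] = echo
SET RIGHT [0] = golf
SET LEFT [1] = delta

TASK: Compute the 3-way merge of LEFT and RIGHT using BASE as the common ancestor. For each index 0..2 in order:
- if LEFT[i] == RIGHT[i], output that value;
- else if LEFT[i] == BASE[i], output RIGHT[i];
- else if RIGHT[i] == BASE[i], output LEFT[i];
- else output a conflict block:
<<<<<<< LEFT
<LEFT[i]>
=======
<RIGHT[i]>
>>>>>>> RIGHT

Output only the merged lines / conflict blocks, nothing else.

Answer: golf
<<<<<<< LEFT
delta
=======
echo
>>>>>>> RIGHT
golf

Derivation:
Final LEFT:  [bravo, delta, golf]
Final RIGHT: [golf, echo, golf]
i=0: L=bravo=BASE, R=golf -> take RIGHT -> golf
i=1: BASE=foxtrot L=delta R=echo all differ -> CONFLICT
i=2: L=golf R=golf -> agree -> golf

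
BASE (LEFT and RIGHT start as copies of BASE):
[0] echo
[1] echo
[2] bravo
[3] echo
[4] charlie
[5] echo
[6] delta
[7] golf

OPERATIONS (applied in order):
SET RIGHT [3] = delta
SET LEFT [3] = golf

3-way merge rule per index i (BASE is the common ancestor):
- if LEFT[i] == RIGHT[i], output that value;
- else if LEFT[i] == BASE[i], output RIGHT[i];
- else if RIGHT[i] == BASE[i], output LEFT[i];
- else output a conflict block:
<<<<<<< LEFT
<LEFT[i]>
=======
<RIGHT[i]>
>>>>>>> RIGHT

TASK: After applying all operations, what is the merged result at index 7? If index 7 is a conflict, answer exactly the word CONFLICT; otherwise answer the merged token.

Answer: golf

Derivation:
Final LEFT:  [echo, echo, bravo, golf, charlie, echo, delta, golf]
Final RIGHT: [echo, echo, bravo, delta, charlie, echo, delta, golf]
i=0: L=echo R=echo -> agree -> echo
i=1: L=echo R=echo -> agree -> echo
i=2: L=bravo R=bravo -> agree -> bravo
i=3: BASE=echo L=golf R=delta all differ -> CONFLICT
i=4: L=charlie R=charlie -> agree -> charlie
i=5: L=echo R=echo -> agree -> echo
i=6: L=delta R=delta -> agree -> delta
i=7: L=golf R=golf -> agree -> golf
Index 7 -> golf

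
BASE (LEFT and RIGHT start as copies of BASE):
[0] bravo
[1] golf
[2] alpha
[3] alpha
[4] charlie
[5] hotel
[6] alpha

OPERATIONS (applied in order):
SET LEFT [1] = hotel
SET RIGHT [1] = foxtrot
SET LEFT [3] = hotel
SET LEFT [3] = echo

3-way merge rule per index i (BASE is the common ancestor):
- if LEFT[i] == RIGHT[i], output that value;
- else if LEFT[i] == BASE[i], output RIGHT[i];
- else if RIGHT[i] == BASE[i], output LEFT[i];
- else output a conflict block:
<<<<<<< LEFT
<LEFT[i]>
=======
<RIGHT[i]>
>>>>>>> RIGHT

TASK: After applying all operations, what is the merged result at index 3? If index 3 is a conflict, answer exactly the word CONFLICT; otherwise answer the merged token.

Final LEFT:  [bravo, hotel, alpha, echo, charlie, hotel, alpha]
Final RIGHT: [bravo, foxtrot, alpha, alpha, charlie, hotel, alpha]
i=0: L=bravo R=bravo -> agree -> bravo
i=1: BASE=golf L=hotel R=foxtrot all differ -> CONFLICT
i=2: L=alpha R=alpha -> agree -> alpha
i=3: L=echo, R=alpha=BASE -> take LEFT -> echo
i=4: L=charlie R=charlie -> agree -> charlie
i=5: L=hotel R=hotel -> agree -> hotel
i=6: L=alpha R=alpha -> agree -> alpha
Index 3 -> echo

Answer: echo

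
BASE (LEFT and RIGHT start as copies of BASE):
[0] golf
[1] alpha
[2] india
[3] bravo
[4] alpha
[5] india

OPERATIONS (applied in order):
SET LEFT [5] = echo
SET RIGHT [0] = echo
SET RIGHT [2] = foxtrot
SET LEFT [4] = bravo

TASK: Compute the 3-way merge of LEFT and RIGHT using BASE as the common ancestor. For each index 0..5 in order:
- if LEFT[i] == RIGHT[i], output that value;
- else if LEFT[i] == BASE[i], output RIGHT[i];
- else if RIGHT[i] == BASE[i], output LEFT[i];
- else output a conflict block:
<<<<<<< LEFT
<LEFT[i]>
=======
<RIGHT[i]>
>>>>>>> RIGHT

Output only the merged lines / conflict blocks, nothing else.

Final LEFT:  [golf, alpha, india, bravo, bravo, echo]
Final RIGHT: [echo, alpha, foxtrot, bravo, alpha, india]
i=0: L=golf=BASE, R=echo -> take RIGHT -> echo
i=1: L=alpha R=alpha -> agree -> alpha
i=2: L=india=BASE, R=foxtrot -> take RIGHT -> foxtrot
i=3: L=bravo R=bravo -> agree -> bravo
i=4: L=bravo, R=alpha=BASE -> take LEFT -> bravo
i=5: L=echo, R=india=BASE -> take LEFT -> echo

Answer: echo
alpha
foxtrot
bravo
bravo
echo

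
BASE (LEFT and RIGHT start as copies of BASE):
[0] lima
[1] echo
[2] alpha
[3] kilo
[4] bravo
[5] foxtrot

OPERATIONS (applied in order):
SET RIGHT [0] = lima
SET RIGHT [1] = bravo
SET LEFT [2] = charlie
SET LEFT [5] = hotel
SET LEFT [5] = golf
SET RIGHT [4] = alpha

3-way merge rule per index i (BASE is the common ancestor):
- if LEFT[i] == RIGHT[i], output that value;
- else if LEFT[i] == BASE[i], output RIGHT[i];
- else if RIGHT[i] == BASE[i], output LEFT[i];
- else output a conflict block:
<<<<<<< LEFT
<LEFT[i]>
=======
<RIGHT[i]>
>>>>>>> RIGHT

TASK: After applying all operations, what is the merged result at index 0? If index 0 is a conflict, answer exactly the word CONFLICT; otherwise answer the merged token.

Answer: lima

Derivation:
Final LEFT:  [lima, echo, charlie, kilo, bravo, golf]
Final RIGHT: [lima, bravo, alpha, kilo, alpha, foxtrot]
i=0: L=lima R=lima -> agree -> lima
i=1: L=echo=BASE, R=bravo -> take RIGHT -> bravo
i=2: L=charlie, R=alpha=BASE -> take LEFT -> charlie
i=3: L=kilo R=kilo -> agree -> kilo
i=4: L=bravo=BASE, R=alpha -> take RIGHT -> alpha
i=5: L=golf, R=foxtrot=BASE -> take LEFT -> golf
Index 0 -> lima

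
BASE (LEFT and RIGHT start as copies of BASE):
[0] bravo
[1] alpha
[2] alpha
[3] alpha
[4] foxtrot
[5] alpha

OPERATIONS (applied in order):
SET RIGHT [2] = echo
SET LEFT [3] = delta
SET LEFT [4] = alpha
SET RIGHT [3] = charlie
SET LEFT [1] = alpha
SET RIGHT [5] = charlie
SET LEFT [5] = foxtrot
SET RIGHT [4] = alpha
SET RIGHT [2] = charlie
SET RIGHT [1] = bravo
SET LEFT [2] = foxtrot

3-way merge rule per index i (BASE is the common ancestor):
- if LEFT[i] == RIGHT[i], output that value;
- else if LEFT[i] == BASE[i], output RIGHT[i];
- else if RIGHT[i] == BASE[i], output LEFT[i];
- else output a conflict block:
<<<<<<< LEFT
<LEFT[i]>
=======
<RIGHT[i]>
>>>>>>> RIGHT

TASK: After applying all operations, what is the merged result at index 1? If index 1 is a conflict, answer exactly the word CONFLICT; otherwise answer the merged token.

Answer: bravo

Derivation:
Final LEFT:  [bravo, alpha, foxtrot, delta, alpha, foxtrot]
Final RIGHT: [bravo, bravo, charlie, charlie, alpha, charlie]
i=0: L=bravo R=bravo -> agree -> bravo
i=1: L=alpha=BASE, R=bravo -> take RIGHT -> bravo
i=2: BASE=alpha L=foxtrot R=charlie all differ -> CONFLICT
i=3: BASE=alpha L=delta R=charlie all differ -> CONFLICT
i=4: L=alpha R=alpha -> agree -> alpha
i=5: BASE=alpha L=foxtrot R=charlie all differ -> CONFLICT
Index 1 -> bravo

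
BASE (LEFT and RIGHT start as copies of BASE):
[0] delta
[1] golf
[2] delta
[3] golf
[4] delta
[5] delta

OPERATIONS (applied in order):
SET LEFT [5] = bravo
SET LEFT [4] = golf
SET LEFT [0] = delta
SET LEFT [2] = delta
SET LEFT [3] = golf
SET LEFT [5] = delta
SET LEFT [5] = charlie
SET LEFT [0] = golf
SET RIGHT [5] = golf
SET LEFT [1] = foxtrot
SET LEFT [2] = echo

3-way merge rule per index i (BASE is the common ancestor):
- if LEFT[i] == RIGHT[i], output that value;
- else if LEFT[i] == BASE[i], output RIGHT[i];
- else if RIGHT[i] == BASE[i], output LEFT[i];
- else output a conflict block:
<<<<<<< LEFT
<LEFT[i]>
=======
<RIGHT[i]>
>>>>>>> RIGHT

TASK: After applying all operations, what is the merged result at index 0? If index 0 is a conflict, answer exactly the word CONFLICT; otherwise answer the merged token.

Answer: golf

Derivation:
Final LEFT:  [golf, foxtrot, echo, golf, golf, charlie]
Final RIGHT: [delta, golf, delta, golf, delta, golf]
i=0: L=golf, R=delta=BASE -> take LEFT -> golf
i=1: L=foxtrot, R=golf=BASE -> take LEFT -> foxtrot
i=2: L=echo, R=delta=BASE -> take LEFT -> echo
i=3: L=golf R=golf -> agree -> golf
i=4: L=golf, R=delta=BASE -> take LEFT -> golf
i=5: BASE=delta L=charlie R=golf all differ -> CONFLICT
Index 0 -> golf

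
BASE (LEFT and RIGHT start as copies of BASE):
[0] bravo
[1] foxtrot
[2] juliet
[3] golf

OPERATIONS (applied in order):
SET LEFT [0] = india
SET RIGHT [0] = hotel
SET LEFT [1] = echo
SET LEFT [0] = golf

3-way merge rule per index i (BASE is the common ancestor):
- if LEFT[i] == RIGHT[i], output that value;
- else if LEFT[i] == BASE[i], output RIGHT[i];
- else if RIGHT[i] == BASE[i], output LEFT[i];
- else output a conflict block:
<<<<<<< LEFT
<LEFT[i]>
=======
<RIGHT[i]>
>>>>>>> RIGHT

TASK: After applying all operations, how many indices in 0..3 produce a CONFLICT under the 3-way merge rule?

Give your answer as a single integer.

Final LEFT:  [golf, echo, juliet, golf]
Final RIGHT: [hotel, foxtrot, juliet, golf]
i=0: BASE=bravo L=golf R=hotel all differ -> CONFLICT
i=1: L=echo, R=foxtrot=BASE -> take LEFT -> echo
i=2: L=juliet R=juliet -> agree -> juliet
i=3: L=golf R=golf -> agree -> golf
Conflict count: 1

Answer: 1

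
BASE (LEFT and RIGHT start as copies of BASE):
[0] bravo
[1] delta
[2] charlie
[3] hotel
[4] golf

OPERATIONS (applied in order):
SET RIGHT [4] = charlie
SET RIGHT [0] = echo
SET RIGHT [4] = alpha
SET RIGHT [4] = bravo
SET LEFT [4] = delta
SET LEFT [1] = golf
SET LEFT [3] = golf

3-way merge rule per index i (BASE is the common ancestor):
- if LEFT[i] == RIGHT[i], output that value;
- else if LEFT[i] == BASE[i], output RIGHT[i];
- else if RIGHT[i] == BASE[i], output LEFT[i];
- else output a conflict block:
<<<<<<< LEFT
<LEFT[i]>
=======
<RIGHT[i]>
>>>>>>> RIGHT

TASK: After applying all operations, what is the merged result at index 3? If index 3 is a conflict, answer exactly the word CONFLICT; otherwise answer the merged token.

Answer: golf

Derivation:
Final LEFT:  [bravo, golf, charlie, golf, delta]
Final RIGHT: [echo, delta, charlie, hotel, bravo]
i=0: L=bravo=BASE, R=echo -> take RIGHT -> echo
i=1: L=golf, R=delta=BASE -> take LEFT -> golf
i=2: L=charlie R=charlie -> agree -> charlie
i=3: L=golf, R=hotel=BASE -> take LEFT -> golf
i=4: BASE=golf L=delta R=bravo all differ -> CONFLICT
Index 3 -> golf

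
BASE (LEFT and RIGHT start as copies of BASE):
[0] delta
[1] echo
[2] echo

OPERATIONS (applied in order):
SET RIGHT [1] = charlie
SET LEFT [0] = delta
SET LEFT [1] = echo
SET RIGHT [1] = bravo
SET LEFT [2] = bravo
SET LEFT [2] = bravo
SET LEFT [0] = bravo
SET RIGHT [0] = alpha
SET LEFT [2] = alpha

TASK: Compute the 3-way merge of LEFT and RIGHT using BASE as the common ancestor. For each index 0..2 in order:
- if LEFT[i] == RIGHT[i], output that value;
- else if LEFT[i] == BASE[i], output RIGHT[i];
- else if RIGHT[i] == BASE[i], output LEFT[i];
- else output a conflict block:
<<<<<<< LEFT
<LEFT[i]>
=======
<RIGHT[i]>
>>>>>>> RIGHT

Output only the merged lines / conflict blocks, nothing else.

Answer: <<<<<<< LEFT
bravo
=======
alpha
>>>>>>> RIGHT
bravo
alpha

Derivation:
Final LEFT:  [bravo, echo, alpha]
Final RIGHT: [alpha, bravo, echo]
i=0: BASE=delta L=bravo R=alpha all differ -> CONFLICT
i=1: L=echo=BASE, R=bravo -> take RIGHT -> bravo
i=2: L=alpha, R=echo=BASE -> take LEFT -> alpha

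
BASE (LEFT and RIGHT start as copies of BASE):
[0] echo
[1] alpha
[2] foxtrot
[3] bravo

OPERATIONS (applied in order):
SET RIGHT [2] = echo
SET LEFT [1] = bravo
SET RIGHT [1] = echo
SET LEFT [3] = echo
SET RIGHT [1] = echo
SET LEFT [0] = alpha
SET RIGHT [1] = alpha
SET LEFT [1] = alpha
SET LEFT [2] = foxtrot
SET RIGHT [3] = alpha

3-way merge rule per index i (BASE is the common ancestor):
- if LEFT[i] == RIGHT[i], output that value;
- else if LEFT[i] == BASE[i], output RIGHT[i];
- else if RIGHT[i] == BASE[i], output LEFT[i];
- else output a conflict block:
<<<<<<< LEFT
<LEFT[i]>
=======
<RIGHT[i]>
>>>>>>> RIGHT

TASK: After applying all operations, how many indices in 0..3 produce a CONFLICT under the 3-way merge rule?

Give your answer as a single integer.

Answer: 1

Derivation:
Final LEFT:  [alpha, alpha, foxtrot, echo]
Final RIGHT: [echo, alpha, echo, alpha]
i=0: L=alpha, R=echo=BASE -> take LEFT -> alpha
i=1: L=alpha R=alpha -> agree -> alpha
i=2: L=foxtrot=BASE, R=echo -> take RIGHT -> echo
i=3: BASE=bravo L=echo R=alpha all differ -> CONFLICT
Conflict count: 1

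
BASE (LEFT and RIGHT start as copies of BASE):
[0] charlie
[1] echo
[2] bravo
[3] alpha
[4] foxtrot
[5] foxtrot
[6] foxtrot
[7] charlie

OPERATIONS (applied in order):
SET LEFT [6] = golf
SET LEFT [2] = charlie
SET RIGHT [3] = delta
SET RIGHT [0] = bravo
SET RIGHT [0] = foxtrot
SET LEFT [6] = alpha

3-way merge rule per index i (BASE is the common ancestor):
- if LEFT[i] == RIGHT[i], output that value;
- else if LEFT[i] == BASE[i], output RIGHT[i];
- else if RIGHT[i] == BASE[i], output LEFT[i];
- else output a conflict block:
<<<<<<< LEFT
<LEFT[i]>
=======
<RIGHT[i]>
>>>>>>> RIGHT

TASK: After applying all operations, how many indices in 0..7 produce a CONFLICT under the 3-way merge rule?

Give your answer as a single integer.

Final LEFT:  [charlie, echo, charlie, alpha, foxtrot, foxtrot, alpha, charlie]
Final RIGHT: [foxtrot, echo, bravo, delta, foxtrot, foxtrot, foxtrot, charlie]
i=0: L=charlie=BASE, R=foxtrot -> take RIGHT -> foxtrot
i=1: L=echo R=echo -> agree -> echo
i=2: L=charlie, R=bravo=BASE -> take LEFT -> charlie
i=3: L=alpha=BASE, R=delta -> take RIGHT -> delta
i=4: L=foxtrot R=foxtrot -> agree -> foxtrot
i=5: L=foxtrot R=foxtrot -> agree -> foxtrot
i=6: L=alpha, R=foxtrot=BASE -> take LEFT -> alpha
i=7: L=charlie R=charlie -> agree -> charlie
Conflict count: 0

Answer: 0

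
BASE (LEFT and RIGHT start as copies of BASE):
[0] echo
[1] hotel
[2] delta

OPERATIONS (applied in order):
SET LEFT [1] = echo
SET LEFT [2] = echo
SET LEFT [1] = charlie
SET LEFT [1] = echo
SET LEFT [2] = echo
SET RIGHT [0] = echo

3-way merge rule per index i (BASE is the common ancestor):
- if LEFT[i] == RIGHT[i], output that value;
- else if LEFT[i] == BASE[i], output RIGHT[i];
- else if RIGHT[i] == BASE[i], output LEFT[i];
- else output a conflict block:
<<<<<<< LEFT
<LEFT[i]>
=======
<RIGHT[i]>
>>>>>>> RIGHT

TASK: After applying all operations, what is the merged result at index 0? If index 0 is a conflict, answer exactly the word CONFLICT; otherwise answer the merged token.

Answer: echo

Derivation:
Final LEFT:  [echo, echo, echo]
Final RIGHT: [echo, hotel, delta]
i=0: L=echo R=echo -> agree -> echo
i=1: L=echo, R=hotel=BASE -> take LEFT -> echo
i=2: L=echo, R=delta=BASE -> take LEFT -> echo
Index 0 -> echo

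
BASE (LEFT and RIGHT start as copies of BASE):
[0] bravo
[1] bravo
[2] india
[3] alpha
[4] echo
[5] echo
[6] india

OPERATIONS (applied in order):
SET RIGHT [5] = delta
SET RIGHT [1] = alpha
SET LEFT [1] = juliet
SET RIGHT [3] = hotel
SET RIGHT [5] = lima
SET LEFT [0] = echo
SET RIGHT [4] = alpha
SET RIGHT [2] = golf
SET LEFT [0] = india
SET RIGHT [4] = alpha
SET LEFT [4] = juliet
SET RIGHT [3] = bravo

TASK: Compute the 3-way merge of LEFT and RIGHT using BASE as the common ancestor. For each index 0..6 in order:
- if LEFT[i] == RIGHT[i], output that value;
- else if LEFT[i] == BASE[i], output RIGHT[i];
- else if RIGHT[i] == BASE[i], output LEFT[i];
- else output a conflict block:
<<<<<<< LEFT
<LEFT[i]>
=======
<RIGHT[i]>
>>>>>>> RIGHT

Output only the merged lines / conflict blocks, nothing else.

Answer: india
<<<<<<< LEFT
juliet
=======
alpha
>>>>>>> RIGHT
golf
bravo
<<<<<<< LEFT
juliet
=======
alpha
>>>>>>> RIGHT
lima
india

Derivation:
Final LEFT:  [india, juliet, india, alpha, juliet, echo, india]
Final RIGHT: [bravo, alpha, golf, bravo, alpha, lima, india]
i=0: L=india, R=bravo=BASE -> take LEFT -> india
i=1: BASE=bravo L=juliet R=alpha all differ -> CONFLICT
i=2: L=india=BASE, R=golf -> take RIGHT -> golf
i=3: L=alpha=BASE, R=bravo -> take RIGHT -> bravo
i=4: BASE=echo L=juliet R=alpha all differ -> CONFLICT
i=5: L=echo=BASE, R=lima -> take RIGHT -> lima
i=6: L=india R=india -> agree -> india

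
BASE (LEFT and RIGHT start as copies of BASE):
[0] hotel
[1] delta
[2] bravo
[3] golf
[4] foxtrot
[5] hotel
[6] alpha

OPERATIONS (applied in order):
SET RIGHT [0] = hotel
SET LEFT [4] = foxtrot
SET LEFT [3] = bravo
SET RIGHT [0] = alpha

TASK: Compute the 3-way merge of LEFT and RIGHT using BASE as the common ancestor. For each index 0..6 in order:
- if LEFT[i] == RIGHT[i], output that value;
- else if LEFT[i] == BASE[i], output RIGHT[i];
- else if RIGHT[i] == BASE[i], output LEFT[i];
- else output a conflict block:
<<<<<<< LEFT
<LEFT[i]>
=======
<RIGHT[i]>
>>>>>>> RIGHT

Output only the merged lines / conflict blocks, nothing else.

Answer: alpha
delta
bravo
bravo
foxtrot
hotel
alpha

Derivation:
Final LEFT:  [hotel, delta, bravo, bravo, foxtrot, hotel, alpha]
Final RIGHT: [alpha, delta, bravo, golf, foxtrot, hotel, alpha]
i=0: L=hotel=BASE, R=alpha -> take RIGHT -> alpha
i=1: L=delta R=delta -> agree -> delta
i=2: L=bravo R=bravo -> agree -> bravo
i=3: L=bravo, R=golf=BASE -> take LEFT -> bravo
i=4: L=foxtrot R=foxtrot -> agree -> foxtrot
i=5: L=hotel R=hotel -> agree -> hotel
i=6: L=alpha R=alpha -> agree -> alpha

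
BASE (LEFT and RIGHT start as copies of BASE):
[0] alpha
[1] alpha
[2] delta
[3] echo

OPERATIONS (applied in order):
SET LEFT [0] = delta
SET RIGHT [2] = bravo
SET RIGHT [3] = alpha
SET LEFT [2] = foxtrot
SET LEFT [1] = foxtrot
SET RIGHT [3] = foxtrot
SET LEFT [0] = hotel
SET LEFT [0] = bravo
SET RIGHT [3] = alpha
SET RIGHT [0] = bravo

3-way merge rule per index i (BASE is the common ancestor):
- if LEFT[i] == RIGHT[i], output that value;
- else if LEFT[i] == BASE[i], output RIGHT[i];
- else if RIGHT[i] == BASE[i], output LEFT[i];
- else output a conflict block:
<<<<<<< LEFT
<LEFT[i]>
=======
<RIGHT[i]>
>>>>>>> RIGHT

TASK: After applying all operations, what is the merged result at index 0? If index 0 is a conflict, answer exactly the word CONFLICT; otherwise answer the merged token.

Answer: bravo

Derivation:
Final LEFT:  [bravo, foxtrot, foxtrot, echo]
Final RIGHT: [bravo, alpha, bravo, alpha]
i=0: L=bravo R=bravo -> agree -> bravo
i=1: L=foxtrot, R=alpha=BASE -> take LEFT -> foxtrot
i=2: BASE=delta L=foxtrot R=bravo all differ -> CONFLICT
i=3: L=echo=BASE, R=alpha -> take RIGHT -> alpha
Index 0 -> bravo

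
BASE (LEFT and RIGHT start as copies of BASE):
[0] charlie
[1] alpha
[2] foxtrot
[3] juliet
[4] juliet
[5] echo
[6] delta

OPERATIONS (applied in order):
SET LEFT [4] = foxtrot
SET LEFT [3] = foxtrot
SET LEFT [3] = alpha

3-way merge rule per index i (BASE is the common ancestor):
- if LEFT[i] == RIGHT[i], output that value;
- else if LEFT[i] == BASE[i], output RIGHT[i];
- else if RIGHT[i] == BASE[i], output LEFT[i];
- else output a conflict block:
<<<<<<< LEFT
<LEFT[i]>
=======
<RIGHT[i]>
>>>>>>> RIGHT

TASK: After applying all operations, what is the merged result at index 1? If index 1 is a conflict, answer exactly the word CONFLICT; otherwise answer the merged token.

Final LEFT:  [charlie, alpha, foxtrot, alpha, foxtrot, echo, delta]
Final RIGHT: [charlie, alpha, foxtrot, juliet, juliet, echo, delta]
i=0: L=charlie R=charlie -> agree -> charlie
i=1: L=alpha R=alpha -> agree -> alpha
i=2: L=foxtrot R=foxtrot -> agree -> foxtrot
i=3: L=alpha, R=juliet=BASE -> take LEFT -> alpha
i=4: L=foxtrot, R=juliet=BASE -> take LEFT -> foxtrot
i=5: L=echo R=echo -> agree -> echo
i=6: L=delta R=delta -> agree -> delta
Index 1 -> alpha

Answer: alpha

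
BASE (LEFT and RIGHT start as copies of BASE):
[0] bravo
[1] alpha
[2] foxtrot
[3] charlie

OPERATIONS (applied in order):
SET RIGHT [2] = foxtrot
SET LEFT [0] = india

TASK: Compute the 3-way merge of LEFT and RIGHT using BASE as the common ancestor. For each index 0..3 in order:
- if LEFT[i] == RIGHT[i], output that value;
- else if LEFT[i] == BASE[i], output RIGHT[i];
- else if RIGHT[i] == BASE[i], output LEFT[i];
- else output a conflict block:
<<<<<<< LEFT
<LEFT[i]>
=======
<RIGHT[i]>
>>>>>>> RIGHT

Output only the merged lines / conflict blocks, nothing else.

Answer: india
alpha
foxtrot
charlie

Derivation:
Final LEFT:  [india, alpha, foxtrot, charlie]
Final RIGHT: [bravo, alpha, foxtrot, charlie]
i=0: L=india, R=bravo=BASE -> take LEFT -> india
i=1: L=alpha R=alpha -> agree -> alpha
i=2: L=foxtrot R=foxtrot -> agree -> foxtrot
i=3: L=charlie R=charlie -> agree -> charlie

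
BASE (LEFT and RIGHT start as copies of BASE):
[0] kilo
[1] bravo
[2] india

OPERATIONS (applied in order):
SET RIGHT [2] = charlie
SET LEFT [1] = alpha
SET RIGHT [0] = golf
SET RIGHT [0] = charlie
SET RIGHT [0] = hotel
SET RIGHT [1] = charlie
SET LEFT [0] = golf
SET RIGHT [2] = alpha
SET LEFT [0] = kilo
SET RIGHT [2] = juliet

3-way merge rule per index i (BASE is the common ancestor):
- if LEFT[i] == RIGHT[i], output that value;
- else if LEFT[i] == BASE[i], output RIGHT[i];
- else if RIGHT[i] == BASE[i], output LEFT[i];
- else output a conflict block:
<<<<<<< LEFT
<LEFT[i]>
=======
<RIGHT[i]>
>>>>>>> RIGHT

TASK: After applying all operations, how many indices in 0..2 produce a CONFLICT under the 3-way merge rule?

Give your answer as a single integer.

Answer: 1

Derivation:
Final LEFT:  [kilo, alpha, india]
Final RIGHT: [hotel, charlie, juliet]
i=0: L=kilo=BASE, R=hotel -> take RIGHT -> hotel
i=1: BASE=bravo L=alpha R=charlie all differ -> CONFLICT
i=2: L=india=BASE, R=juliet -> take RIGHT -> juliet
Conflict count: 1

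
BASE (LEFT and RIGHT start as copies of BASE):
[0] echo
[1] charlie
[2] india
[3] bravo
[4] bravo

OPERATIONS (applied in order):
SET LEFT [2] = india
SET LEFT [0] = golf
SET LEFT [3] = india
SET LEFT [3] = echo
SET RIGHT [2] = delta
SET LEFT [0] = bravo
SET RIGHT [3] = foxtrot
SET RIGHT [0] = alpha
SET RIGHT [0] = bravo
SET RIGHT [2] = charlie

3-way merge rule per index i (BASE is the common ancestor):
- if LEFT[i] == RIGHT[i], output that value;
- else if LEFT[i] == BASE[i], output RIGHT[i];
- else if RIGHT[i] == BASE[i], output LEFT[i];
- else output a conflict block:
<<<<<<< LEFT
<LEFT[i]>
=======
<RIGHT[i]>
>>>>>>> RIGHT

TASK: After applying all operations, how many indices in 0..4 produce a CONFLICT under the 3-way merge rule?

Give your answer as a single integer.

Final LEFT:  [bravo, charlie, india, echo, bravo]
Final RIGHT: [bravo, charlie, charlie, foxtrot, bravo]
i=0: L=bravo R=bravo -> agree -> bravo
i=1: L=charlie R=charlie -> agree -> charlie
i=2: L=india=BASE, R=charlie -> take RIGHT -> charlie
i=3: BASE=bravo L=echo R=foxtrot all differ -> CONFLICT
i=4: L=bravo R=bravo -> agree -> bravo
Conflict count: 1

Answer: 1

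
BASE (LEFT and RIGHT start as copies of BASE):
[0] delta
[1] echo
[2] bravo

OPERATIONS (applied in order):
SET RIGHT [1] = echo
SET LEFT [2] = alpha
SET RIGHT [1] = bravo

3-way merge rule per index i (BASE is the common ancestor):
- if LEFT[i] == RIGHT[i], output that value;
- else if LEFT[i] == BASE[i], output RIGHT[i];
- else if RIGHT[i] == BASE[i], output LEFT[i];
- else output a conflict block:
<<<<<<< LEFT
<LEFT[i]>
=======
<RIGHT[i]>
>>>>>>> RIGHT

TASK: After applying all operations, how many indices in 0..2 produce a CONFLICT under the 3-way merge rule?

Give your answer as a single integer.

Final LEFT:  [delta, echo, alpha]
Final RIGHT: [delta, bravo, bravo]
i=0: L=delta R=delta -> agree -> delta
i=1: L=echo=BASE, R=bravo -> take RIGHT -> bravo
i=2: L=alpha, R=bravo=BASE -> take LEFT -> alpha
Conflict count: 0

Answer: 0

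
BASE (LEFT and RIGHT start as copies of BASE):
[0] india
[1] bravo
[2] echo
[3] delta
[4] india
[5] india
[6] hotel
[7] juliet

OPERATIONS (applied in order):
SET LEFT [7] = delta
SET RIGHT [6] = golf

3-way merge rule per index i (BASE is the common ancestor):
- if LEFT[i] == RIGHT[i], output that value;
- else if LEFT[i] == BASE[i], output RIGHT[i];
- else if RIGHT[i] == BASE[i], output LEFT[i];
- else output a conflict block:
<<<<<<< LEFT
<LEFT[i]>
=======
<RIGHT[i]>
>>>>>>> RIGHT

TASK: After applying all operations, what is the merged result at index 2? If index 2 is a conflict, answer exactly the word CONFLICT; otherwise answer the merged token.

Final LEFT:  [india, bravo, echo, delta, india, india, hotel, delta]
Final RIGHT: [india, bravo, echo, delta, india, india, golf, juliet]
i=0: L=india R=india -> agree -> india
i=1: L=bravo R=bravo -> agree -> bravo
i=2: L=echo R=echo -> agree -> echo
i=3: L=delta R=delta -> agree -> delta
i=4: L=india R=india -> agree -> india
i=5: L=india R=india -> agree -> india
i=6: L=hotel=BASE, R=golf -> take RIGHT -> golf
i=7: L=delta, R=juliet=BASE -> take LEFT -> delta
Index 2 -> echo

Answer: echo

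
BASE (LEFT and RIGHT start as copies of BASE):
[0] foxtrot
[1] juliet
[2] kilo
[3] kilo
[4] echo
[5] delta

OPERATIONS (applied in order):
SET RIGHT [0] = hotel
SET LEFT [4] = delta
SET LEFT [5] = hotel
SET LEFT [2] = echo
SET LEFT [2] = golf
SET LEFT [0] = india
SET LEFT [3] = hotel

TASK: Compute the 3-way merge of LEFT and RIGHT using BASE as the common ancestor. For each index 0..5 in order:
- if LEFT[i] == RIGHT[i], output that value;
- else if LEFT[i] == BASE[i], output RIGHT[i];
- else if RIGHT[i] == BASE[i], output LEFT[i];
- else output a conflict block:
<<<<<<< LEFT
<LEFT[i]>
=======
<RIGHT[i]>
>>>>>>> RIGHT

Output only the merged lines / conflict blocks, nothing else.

Final LEFT:  [india, juliet, golf, hotel, delta, hotel]
Final RIGHT: [hotel, juliet, kilo, kilo, echo, delta]
i=0: BASE=foxtrot L=india R=hotel all differ -> CONFLICT
i=1: L=juliet R=juliet -> agree -> juliet
i=2: L=golf, R=kilo=BASE -> take LEFT -> golf
i=3: L=hotel, R=kilo=BASE -> take LEFT -> hotel
i=4: L=delta, R=echo=BASE -> take LEFT -> delta
i=5: L=hotel, R=delta=BASE -> take LEFT -> hotel

Answer: <<<<<<< LEFT
india
=======
hotel
>>>>>>> RIGHT
juliet
golf
hotel
delta
hotel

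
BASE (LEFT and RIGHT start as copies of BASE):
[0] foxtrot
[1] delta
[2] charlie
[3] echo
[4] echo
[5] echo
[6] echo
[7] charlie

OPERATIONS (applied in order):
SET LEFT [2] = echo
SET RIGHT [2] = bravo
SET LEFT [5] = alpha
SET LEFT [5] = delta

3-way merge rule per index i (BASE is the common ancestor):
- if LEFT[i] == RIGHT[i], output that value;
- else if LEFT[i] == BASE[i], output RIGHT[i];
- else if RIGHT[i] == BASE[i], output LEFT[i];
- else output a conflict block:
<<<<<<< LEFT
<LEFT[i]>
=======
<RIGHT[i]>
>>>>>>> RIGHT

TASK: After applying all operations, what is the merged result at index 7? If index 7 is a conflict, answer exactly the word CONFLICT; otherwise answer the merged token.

Final LEFT:  [foxtrot, delta, echo, echo, echo, delta, echo, charlie]
Final RIGHT: [foxtrot, delta, bravo, echo, echo, echo, echo, charlie]
i=0: L=foxtrot R=foxtrot -> agree -> foxtrot
i=1: L=delta R=delta -> agree -> delta
i=2: BASE=charlie L=echo R=bravo all differ -> CONFLICT
i=3: L=echo R=echo -> agree -> echo
i=4: L=echo R=echo -> agree -> echo
i=5: L=delta, R=echo=BASE -> take LEFT -> delta
i=6: L=echo R=echo -> agree -> echo
i=7: L=charlie R=charlie -> agree -> charlie
Index 7 -> charlie

Answer: charlie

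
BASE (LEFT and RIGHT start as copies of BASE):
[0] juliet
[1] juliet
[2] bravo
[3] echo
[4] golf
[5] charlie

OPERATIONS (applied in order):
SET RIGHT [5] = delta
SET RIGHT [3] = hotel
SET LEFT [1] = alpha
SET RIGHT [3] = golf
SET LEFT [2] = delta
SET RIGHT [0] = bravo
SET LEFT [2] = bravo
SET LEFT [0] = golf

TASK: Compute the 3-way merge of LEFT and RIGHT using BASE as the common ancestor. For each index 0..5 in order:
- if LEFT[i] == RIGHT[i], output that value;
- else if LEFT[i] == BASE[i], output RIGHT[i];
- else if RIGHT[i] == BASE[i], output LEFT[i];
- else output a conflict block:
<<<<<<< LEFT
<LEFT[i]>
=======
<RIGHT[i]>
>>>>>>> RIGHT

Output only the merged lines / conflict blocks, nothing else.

Final LEFT:  [golf, alpha, bravo, echo, golf, charlie]
Final RIGHT: [bravo, juliet, bravo, golf, golf, delta]
i=0: BASE=juliet L=golf R=bravo all differ -> CONFLICT
i=1: L=alpha, R=juliet=BASE -> take LEFT -> alpha
i=2: L=bravo R=bravo -> agree -> bravo
i=3: L=echo=BASE, R=golf -> take RIGHT -> golf
i=4: L=golf R=golf -> agree -> golf
i=5: L=charlie=BASE, R=delta -> take RIGHT -> delta

Answer: <<<<<<< LEFT
golf
=======
bravo
>>>>>>> RIGHT
alpha
bravo
golf
golf
delta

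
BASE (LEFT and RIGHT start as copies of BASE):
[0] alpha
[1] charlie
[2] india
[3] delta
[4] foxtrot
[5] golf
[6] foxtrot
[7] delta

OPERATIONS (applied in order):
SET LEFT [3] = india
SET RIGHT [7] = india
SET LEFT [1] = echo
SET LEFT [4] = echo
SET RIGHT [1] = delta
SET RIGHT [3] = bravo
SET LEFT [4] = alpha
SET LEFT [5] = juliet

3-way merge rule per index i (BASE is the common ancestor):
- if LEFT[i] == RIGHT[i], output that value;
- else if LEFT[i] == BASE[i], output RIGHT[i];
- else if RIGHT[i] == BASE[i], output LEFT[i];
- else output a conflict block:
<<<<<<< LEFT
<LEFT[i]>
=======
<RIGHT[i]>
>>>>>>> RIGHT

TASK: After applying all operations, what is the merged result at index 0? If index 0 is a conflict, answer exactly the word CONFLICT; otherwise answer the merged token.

Final LEFT:  [alpha, echo, india, india, alpha, juliet, foxtrot, delta]
Final RIGHT: [alpha, delta, india, bravo, foxtrot, golf, foxtrot, india]
i=0: L=alpha R=alpha -> agree -> alpha
i=1: BASE=charlie L=echo R=delta all differ -> CONFLICT
i=2: L=india R=india -> agree -> india
i=3: BASE=delta L=india R=bravo all differ -> CONFLICT
i=4: L=alpha, R=foxtrot=BASE -> take LEFT -> alpha
i=5: L=juliet, R=golf=BASE -> take LEFT -> juliet
i=6: L=foxtrot R=foxtrot -> agree -> foxtrot
i=7: L=delta=BASE, R=india -> take RIGHT -> india
Index 0 -> alpha

Answer: alpha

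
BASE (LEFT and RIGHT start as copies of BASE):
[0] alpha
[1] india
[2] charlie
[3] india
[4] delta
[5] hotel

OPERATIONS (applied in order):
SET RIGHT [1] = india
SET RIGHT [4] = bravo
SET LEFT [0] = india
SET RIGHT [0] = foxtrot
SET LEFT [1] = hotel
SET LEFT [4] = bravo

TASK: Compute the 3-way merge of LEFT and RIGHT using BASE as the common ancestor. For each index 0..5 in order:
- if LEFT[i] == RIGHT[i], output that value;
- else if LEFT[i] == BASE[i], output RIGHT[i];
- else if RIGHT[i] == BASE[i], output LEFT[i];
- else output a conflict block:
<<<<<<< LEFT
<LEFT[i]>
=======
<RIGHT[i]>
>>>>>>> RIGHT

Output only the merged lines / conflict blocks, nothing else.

Answer: <<<<<<< LEFT
india
=======
foxtrot
>>>>>>> RIGHT
hotel
charlie
india
bravo
hotel

Derivation:
Final LEFT:  [india, hotel, charlie, india, bravo, hotel]
Final RIGHT: [foxtrot, india, charlie, india, bravo, hotel]
i=0: BASE=alpha L=india R=foxtrot all differ -> CONFLICT
i=1: L=hotel, R=india=BASE -> take LEFT -> hotel
i=2: L=charlie R=charlie -> agree -> charlie
i=3: L=india R=india -> agree -> india
i=4: L=bravo R=bravo -> agree -> bravo
i=5: L=hotel R=hotel -> agree -> hotel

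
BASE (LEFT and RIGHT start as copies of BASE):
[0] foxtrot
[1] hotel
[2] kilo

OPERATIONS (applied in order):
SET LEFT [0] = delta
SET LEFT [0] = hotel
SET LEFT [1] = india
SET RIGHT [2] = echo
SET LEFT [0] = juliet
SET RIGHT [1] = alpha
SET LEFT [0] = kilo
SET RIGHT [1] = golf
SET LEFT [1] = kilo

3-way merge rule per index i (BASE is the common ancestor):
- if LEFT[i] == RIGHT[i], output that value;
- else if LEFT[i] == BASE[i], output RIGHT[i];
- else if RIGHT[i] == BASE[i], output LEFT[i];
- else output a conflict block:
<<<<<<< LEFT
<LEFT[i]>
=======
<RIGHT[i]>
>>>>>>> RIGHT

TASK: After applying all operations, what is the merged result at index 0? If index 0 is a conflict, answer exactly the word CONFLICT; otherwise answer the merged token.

Final LEFT:  [kilo, kilo, kilo]
Final RIGHT: [foxtrot, golf, echo]
i=0: L=kilo, R=foxtrot=BASE -> take LEFT -> kilo
i=1: BASE=hotel L=kilo R=golf all differ -> CONFLICT
i=2: L=kilo=BASE, R=echo -> take RIGHT -> echo
Index 0 -> kilo

Answer: kilo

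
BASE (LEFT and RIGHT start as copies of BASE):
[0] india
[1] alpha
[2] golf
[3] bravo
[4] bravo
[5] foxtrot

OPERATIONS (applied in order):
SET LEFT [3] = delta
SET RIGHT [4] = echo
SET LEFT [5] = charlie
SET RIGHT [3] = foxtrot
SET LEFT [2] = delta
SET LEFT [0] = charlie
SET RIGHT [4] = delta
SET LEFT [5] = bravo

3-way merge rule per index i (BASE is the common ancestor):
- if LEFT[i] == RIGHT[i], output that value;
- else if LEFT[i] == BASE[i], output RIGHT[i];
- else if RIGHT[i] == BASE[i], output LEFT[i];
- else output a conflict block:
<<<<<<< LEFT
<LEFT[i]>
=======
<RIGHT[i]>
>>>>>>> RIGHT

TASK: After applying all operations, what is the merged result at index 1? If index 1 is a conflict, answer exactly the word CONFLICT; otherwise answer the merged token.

Final LEFT:  [charlie, alpha, delta, delta, bravo, bravo]
Final RIGHT: [india, alpha, golf, foxtrot, delta, foxtrot]
i=0: L=charlie, R=india=BASE -> take LEFT -> charlie
i=1: L=alpha R=alpha -> agree -> alpha
i=2: L=delta, R=golf=BASE -> take LEFT -> delta
i=3: BASE=bravo L=delta R=foxtrot all differ -> CONFLICT
i=4: L=bravo=BASE, R=delta -> take RIGHT -> delta
i=5: L=bravo, R=foxtrot=BASE -> take LEFT -> bravo
Index 1 -> alpha

Answer: alpha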